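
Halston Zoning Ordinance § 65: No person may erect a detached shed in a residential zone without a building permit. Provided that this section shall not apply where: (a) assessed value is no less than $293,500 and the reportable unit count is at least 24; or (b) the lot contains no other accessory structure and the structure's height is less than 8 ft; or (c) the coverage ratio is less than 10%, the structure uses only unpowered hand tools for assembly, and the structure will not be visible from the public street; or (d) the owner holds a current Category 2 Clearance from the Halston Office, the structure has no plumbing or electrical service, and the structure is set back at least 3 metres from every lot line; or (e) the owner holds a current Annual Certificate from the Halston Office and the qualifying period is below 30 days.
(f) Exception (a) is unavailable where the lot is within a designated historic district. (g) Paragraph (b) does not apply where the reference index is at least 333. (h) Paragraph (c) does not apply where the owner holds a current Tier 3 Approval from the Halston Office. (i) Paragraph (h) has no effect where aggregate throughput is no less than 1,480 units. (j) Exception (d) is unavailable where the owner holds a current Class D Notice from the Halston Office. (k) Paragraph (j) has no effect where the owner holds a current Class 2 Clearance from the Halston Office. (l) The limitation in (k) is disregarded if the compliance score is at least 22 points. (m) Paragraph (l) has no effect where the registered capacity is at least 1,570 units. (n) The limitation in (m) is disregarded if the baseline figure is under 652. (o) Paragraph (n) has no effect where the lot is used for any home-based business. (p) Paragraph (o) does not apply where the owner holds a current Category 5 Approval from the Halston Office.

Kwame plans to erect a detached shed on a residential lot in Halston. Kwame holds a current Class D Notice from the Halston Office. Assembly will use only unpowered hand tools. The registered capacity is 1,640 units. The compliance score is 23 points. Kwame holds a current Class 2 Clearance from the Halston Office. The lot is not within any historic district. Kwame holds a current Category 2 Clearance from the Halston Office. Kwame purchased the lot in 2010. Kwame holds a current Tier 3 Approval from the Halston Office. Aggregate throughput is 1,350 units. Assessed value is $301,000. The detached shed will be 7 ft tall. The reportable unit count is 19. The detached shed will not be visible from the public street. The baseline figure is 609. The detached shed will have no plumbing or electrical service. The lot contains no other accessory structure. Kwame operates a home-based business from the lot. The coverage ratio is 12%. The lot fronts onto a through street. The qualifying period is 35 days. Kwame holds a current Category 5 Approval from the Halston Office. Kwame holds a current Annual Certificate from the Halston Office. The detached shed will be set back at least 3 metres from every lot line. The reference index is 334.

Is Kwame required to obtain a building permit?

Yes — Kwame must obtain a building permit.

Exception (a) does not apply: the reportable unit count is 19, short of 24.
All of (b)'s requirements are met (the lot has no other accessory structure; the structure's height is 7 ft, less than the 8 ft limit). But: (g) operates against (b): the reference index is 334, meeting the 333 threshold. (b) is therefore removed.
Exception (c) does not apply: the coverage ratio is 12%, not less than 10%.
Exception (d)'s conditions are all satisfied: a current Category 2 Clearance is held; there is no plumbing or electrical service; the setback is at least 3 m on every side. But: (j) operates against (d): a current Class D Notice is held. (k) would limit (j) — a current Class 2 Clearance is held — but (l) sets (k) aside: (l) operates against (k): the compliance score is 23 points, meeting the 22 points threshold. (m) would limit (l) — the registered capacity is 1,640 units, meeting the 1,570 units threshold — but (n) sets (m) aside: (n) is triggered — the baseline figure is 609, under the 652 limit. (o) applies (a home-based business operates on the lot), but yields to (p): (p) is triggered — a current Category 5 Approval is held. (d) is therefore removed.
Exception (e) requires that the qualifying period is below 30 days; but the qualifying period is 35 days, not below 30 days, so (e) is unavailable.
None of the exceptions is available; § 65 applies in full.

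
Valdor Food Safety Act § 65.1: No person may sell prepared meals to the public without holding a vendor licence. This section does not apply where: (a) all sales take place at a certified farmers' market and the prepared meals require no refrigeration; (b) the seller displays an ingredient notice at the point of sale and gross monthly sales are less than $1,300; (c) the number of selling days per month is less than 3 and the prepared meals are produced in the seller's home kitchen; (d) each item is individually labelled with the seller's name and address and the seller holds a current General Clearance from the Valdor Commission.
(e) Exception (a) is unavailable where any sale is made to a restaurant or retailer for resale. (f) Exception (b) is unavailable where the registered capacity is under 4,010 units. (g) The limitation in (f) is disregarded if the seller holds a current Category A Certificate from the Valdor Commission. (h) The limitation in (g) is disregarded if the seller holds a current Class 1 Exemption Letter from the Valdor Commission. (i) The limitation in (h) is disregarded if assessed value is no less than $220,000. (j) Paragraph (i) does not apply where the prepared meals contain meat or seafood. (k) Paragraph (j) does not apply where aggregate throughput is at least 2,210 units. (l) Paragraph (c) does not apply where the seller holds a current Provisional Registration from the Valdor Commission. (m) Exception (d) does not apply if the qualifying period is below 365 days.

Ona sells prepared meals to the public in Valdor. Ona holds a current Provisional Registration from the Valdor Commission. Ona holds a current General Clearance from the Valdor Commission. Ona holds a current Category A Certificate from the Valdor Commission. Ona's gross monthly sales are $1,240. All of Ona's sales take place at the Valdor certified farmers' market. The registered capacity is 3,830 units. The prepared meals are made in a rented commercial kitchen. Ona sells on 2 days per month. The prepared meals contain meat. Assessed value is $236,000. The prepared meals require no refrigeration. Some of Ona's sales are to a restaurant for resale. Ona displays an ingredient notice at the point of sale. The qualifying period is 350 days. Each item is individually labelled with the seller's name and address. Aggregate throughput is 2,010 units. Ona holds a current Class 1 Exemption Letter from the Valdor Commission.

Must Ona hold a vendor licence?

Yes — Ona must hold a vendor licence.

Exception (a): all sales are at a certified farmers' market; the prepared meals are shelf-stable — every condition holds. But applying paragraph (e): (e) operates against (a): some sales are to a restaurant for resale. Exception (a) does not apply.
Exception (b) is satisfied on its face — an ingredient notice is displayed; gross monthly sales are $1,240, less than the $1,300 limit. But: (f) operates against (b): the registered capacity is 3,830 units, under the 4,010 units limit. (g) would limit (f) — a current Category A Certificate is held — but (h) sets (g) aside: (h) operates — a current Class 1 Exemption Letter is held. (i) would limit (h) — assessed value is $236,000, meeting the $220,000 threshold — but (j) sets (i) aside: (j) operates against (i): the prepared meals contain meat. (k) is inapplicable (aggregate throughput is 2,010 units, short of 2,210 units), so (j) stands. (b) is therefore removed.
Exception (c) fails — the prepared meals are made in a commercial kitchen, not a home kitchen.
Exception (d)'s conditions are all satisfied: items are individually labelled; a current General Clearance is held. However, paragraph (m) must be considered: (m) applies — the qualifying period is 350 days, below the 365 days limit. So (d) is unavailable.
None of the exceptions is available; § 65.1 applies in full.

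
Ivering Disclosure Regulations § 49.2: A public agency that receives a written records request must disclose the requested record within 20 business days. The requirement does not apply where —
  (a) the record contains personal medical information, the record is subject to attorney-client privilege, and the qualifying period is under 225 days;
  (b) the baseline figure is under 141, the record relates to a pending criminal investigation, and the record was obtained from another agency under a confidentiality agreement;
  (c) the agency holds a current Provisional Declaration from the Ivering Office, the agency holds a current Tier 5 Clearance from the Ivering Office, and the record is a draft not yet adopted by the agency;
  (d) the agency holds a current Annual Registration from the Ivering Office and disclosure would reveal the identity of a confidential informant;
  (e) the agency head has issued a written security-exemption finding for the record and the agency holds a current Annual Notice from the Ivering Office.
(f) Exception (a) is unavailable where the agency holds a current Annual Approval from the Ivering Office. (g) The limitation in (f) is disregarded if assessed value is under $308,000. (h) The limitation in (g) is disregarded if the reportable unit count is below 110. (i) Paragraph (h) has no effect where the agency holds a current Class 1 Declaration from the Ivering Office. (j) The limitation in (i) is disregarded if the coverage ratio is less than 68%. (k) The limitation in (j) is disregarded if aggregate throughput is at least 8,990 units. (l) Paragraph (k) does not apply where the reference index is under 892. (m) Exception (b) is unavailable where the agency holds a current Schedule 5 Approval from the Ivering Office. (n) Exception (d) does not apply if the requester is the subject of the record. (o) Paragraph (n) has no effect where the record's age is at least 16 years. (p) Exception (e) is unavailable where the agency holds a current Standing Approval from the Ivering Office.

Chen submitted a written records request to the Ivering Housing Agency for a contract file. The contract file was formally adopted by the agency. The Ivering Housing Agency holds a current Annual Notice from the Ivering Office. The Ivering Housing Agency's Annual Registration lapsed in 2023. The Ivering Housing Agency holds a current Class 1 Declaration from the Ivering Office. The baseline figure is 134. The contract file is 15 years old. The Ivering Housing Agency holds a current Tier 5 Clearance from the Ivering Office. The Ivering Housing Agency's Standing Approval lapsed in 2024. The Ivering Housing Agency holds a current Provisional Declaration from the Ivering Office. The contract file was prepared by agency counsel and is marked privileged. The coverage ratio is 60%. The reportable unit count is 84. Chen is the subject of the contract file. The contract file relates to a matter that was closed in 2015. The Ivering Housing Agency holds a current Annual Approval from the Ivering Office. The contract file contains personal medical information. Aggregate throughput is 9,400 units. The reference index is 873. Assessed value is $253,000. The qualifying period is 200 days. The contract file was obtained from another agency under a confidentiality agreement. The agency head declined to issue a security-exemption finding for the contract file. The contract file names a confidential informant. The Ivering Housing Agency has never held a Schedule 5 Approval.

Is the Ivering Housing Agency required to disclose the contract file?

Exception (a)'s conditions are all satisfied: the contract file contains personal medical information; the contract file is privileged; the qualifying period is 200 days, under the 225 days limit. But applying paragraphs (f)–(l): (f) is triggered — a current Annual Approval is held. (g) is triggered (assessed value is $253,000, under the $308,000 limit), but is itself disapplied by (h): (h) operates against (g): the reportable unit count is 84, below the 110 limit. (i) would limit (h) — a current Class 1 Declaration is held — but (j) sets (i) aside: (j) operates against (i): the coverage ratio is 60%, less than the 68% limit. (k) would limit (j) — aggregate throughput is 9,400 units, meeting the 8,990 units threshold — but (l) sets (k) aside: (l) operates against (k): the reference index is 873, under the 892 limit. So (a) is unavailable.
Exception (b) requires that the record relates to a pending criminal investigation; but the contract file relates to a closed matter, so (b) is unavailable.
Exception (c) requires that the record is a draft not yet adopted by the agency; but the contract file has been formally adopted, so (c) is unavailable.
Exception (d) requires that the agency holds a current Annual Registration from the Ivering Office; but there is no Annual Registration in force, so (d) is unavailable.
Exception (e) requires that the agency head has issued a written security-exemption finding for the record; but the agency head declined to issue a security-exemption finding, so (e) is unavailable.
No exception is made out. the Ivering Housing Agency falls within the general rule.

Yes — the Ivering Housing Agency must disclose the contract file.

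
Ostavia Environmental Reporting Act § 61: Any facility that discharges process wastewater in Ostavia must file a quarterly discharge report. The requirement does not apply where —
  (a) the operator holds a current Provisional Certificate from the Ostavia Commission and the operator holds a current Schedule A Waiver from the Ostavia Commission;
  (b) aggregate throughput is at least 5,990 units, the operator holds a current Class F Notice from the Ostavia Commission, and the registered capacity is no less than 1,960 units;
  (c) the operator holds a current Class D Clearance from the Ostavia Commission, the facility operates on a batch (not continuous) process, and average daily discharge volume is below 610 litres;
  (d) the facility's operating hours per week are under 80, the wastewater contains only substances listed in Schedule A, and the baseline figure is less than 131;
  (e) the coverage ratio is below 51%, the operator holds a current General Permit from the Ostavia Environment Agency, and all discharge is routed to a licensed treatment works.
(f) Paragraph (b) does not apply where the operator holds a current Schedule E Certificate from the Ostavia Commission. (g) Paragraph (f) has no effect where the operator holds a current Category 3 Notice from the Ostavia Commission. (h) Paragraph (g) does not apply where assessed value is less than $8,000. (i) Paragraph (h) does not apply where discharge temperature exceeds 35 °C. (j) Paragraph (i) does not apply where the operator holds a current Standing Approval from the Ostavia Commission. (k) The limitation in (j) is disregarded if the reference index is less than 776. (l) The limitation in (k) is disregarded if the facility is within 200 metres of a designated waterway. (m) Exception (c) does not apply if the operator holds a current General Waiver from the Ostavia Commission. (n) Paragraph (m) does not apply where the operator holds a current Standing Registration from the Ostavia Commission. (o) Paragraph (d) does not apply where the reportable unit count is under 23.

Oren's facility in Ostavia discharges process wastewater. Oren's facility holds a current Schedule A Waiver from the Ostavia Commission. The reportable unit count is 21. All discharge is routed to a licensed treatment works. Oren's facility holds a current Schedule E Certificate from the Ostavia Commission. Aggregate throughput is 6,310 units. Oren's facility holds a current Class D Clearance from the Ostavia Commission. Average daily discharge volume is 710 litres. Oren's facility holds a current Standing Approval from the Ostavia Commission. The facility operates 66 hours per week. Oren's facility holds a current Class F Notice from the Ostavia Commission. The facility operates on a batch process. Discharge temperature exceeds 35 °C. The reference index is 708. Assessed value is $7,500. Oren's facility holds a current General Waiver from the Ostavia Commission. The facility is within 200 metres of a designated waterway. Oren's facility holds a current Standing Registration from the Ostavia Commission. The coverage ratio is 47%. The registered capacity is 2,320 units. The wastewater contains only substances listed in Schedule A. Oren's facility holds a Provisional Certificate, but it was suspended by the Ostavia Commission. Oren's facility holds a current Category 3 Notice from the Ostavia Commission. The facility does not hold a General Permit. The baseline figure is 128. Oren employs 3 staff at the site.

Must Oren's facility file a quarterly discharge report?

Exception (a) requires that the operator holds a current Provisional Certificate from the Ostavia Commission; but the Provisional Certificate is not current, so (a) is unavailable.
Exception (b) is satisfied on its face — aggregate throughput is 6,310 units, meeting the 5,990 units threshold; a current Class F Notice is held; the registered capacity is 2,320 units, meeting the 1,960 units threshold. However, paragraphs (f)–(l) must be considered: (f) operates against (b): a current Schedule E Certificate is held. (g) is triggered (a current Category 3 Notice is held), but is overridden by (h): (h) operates against (g): assessed value is $7,500, less than the $8,000 limit. (i) applies (discharge temperature exceeds 35 °C), but yields to (j): (j) operates against (i): a current Standing Approval is held. (k) is triggered (the reference index is 708, less than the 776 limit), but is itself disapplied by (l): (l) operates against (k): the facility is within 200 m of a designated waterway. Exception (b) does not apply.
Exception (c) fails — average daily discharge volume is 710 litres, not below 610 litres.
Exception (d) is satisfied on its face — the facility's operating hours per week are 66, under the 80 limit; the wastewater is Schedule-A-only; the baseline figure is 128, less than the 131 limit. Turning to paragraph (o): (o) applies — the reportable unit count is 21, under the 23 limit. Exception (d) does not apply.
Exception (e) fails — no General Permit is held.
Every exception is unavailable, so the rule governs.

Yes — Oren's facility must file a quarterly discharge report.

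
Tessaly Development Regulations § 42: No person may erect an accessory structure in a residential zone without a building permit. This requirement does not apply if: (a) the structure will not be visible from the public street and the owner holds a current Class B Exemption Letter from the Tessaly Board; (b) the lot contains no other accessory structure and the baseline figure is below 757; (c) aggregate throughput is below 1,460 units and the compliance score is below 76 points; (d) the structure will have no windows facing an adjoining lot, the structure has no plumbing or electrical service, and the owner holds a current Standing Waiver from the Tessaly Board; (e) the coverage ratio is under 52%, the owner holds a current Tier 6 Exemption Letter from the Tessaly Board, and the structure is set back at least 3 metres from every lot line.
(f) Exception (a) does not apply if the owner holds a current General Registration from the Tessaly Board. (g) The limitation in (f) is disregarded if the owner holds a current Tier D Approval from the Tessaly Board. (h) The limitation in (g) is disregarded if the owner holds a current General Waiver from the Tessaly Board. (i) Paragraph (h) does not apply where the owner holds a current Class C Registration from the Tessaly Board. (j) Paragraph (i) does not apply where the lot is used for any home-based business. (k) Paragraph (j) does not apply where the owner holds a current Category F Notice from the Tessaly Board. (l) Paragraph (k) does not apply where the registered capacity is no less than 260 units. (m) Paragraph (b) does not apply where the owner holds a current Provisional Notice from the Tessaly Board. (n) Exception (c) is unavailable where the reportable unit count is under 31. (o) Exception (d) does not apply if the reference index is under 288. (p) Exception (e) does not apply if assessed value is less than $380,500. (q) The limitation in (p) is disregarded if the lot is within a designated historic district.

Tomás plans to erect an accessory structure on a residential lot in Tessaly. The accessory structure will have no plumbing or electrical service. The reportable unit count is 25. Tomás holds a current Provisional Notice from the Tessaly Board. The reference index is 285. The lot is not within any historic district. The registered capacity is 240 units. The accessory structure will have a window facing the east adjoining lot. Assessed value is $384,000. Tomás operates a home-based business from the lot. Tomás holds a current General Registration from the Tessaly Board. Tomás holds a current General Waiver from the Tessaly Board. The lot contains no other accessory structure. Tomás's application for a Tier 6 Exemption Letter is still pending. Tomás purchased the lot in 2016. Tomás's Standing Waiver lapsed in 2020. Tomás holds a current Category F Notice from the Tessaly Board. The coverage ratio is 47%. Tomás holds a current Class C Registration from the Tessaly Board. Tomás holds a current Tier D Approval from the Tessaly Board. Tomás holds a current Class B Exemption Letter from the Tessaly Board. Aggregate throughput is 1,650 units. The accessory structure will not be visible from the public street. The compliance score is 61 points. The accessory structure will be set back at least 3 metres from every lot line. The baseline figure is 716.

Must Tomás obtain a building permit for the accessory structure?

All of (a)'s requirements are met (the structure will not be visible from the street; a current Class B Exemption Letter is held). Applying paragraphs (f)–(l): (f) applies (a current General Registration is held), but is itself disapplied by (g): (g) operates — a current Tier D Approval is held. (h) would limit (g) — a current General Waiver is held — but (i) sets (h) aside: (i) operates against (h): a current Class C Registration is held. (j) would limit (i) — a home-based business operates on the lot — but (k) sets (j) aside: (k) operates against (j): a current Category F Notice is held. (l) does not operate here (the registered capacity is 240 units, short of 260 units), so (k) stands. So (a) applies.
Exception (b) is satisfied on its face — the lot has no other accessory structure; the baseline figure is 716, below the 757 limit. However, paragraph (m) must be considered: (m) operates against (b): a current Provisional Notice is held. (b) is therefore removed.
Exception (c) does not apply: aggregate throughput is 1,650 units, not below 1,460 units.
Exception (d) does not apply: a window faces an adjoining lot.
Exception (e) requires that the owner holds a current Tier 6 Exemption Letter from the Tessaly Board; but the Tier 6 Exemption Letter is not current, so (e) is unavailable.

No — exception (a) applies; Tomás does not need a building permit.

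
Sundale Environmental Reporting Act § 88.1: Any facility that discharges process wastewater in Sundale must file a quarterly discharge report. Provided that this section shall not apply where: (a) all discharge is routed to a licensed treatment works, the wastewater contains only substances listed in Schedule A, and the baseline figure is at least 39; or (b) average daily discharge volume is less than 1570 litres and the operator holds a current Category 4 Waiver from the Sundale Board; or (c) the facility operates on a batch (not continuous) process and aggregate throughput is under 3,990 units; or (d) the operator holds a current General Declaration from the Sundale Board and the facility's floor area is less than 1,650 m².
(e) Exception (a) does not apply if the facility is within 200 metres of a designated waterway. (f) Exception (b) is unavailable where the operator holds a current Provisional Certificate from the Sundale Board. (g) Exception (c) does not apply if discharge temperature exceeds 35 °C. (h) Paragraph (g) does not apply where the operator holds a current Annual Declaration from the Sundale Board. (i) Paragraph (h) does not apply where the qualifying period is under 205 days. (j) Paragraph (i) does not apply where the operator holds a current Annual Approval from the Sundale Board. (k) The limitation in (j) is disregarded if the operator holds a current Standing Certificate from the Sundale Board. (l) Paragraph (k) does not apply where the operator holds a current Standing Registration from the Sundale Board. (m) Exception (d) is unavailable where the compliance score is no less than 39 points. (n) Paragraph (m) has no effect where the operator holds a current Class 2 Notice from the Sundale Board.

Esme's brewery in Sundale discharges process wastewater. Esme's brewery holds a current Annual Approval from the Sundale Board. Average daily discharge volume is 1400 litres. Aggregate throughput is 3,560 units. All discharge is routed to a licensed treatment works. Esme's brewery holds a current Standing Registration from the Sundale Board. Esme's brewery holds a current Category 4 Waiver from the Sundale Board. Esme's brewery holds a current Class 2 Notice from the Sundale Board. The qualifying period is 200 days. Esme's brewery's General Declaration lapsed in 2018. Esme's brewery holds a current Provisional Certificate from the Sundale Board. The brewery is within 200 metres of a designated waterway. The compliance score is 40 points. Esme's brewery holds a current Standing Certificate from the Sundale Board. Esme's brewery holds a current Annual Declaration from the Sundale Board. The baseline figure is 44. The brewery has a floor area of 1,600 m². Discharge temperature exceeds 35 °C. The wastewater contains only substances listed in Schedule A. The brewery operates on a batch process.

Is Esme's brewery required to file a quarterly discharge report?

No — exception (c) applies; Esme's brewery is not required to file a quarterly discharge report.

Exception (a): discharge is routed to a licensed treatment works; the wastewater is Schedule-A-only; the baseline figure is 44, meeting the 39 threshold — every condition holds. But applying paragraph (e): (e) is triggered — the brewery is within 200 m of a designated waterway. So (a) is unavailable.
Exception (b): average daily discharge volume is 1400 litres, less than the 1570 litres limit; a current Category 4 Waiver is held — every condition holds. However, paragraph (f) must be considered: (f) operates against (b): a current Provisional Certificate is held. Exception (b) does not apply.
Exception (c) is satisfied on its face — the facility operates on a batch process; aggregate throughput is 3,560 units, under the 3,990 units limit. Considering the limiting provisions: (g) is engaged (discharge temperature exceeds 35 °C), but is overridden by (h): (h) operates against (g): a current Annual Declaration is held. (i) applies (the qualifying period is 200 days, under the 205 days limit), but is itself disapplied by (j): (j) operates against (i): a current Annual Approval is held. (k) would limit (j) — a current Standing Certificate is held — but (l) sets (k) aside: (l) is engaged — a current Standing Registration is held. (c) remains available.
Exception (d) does not apply: there is no General Declaration in force.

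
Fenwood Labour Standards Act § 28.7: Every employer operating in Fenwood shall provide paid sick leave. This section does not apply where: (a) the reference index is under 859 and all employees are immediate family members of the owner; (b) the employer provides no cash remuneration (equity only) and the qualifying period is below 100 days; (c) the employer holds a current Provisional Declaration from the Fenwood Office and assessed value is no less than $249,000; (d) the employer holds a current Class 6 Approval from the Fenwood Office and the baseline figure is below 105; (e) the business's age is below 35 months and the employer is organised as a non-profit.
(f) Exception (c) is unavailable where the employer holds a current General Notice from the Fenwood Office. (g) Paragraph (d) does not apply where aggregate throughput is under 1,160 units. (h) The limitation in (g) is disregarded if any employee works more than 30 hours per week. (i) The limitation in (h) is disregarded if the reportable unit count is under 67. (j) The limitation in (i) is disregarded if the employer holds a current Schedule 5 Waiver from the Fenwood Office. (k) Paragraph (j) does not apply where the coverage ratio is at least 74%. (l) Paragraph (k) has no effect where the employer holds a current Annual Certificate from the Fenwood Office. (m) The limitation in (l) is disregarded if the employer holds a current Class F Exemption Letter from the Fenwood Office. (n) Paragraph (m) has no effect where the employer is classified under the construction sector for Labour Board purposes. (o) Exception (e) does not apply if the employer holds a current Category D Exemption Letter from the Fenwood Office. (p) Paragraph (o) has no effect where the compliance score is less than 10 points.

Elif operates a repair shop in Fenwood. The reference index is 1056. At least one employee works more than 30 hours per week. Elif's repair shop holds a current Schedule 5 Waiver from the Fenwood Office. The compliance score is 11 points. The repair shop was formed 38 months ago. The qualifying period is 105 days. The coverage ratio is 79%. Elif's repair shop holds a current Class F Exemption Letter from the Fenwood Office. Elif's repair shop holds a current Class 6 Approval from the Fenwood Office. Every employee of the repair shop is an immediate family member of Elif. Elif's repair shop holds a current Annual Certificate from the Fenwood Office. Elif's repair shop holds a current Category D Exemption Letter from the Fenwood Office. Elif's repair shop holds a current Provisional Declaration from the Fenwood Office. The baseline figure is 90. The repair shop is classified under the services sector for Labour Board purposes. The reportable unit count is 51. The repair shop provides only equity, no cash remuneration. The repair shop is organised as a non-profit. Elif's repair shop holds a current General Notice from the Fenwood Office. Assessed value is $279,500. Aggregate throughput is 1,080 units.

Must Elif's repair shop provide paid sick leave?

Exception (a) fails — the reference index is 1,056, not under 859.
Exception (b) fails — the qualifying period is 105 days, not below 100 days.
Exception (c)'s conditions are all satisfied: a current Provisional Declaration is held; assessed value is $279,500, meeting the $249,000 threshold. But: (f) is engaged — a current General Notice is held. Exception (c) does not apply.
Exception (d)'s conditions are all satisfied: a current Class 6 Approval is held; the baseline figure is 90, below the 105 limit. But applying paragraphs (g)–(n): (g) operates against (d): aggregate throughput is 1,080 units, under the 1,160 units limit. (h) is triggered (at least one employee exceeds 30 hours/week), but yields to (i): (i) operates against (h): the reportable unit count is 51, under the 67 limit. (j) would limit (i) — a current Schedule 5 Waiver is held — but (k) sets (j) aside: (k) operates against (j): the coverage ratio is 79%, meeting the 74% threshold. (l) would limit (k) — a current Annual Certificate is held — but (m) sets (l) aside: (m) is engaged — a current Class F Exemption Letter is held. (n), which would lift (m), is inapplicable — the repair shop is classified under the services sector. So (d) is unavailable.
Exception (e) does not apply: the business's age is 38 months, not below 35 months.
Every exception is unavailable, so the rule governs.

Yes — Elif's repair shop must provide paid sick leave.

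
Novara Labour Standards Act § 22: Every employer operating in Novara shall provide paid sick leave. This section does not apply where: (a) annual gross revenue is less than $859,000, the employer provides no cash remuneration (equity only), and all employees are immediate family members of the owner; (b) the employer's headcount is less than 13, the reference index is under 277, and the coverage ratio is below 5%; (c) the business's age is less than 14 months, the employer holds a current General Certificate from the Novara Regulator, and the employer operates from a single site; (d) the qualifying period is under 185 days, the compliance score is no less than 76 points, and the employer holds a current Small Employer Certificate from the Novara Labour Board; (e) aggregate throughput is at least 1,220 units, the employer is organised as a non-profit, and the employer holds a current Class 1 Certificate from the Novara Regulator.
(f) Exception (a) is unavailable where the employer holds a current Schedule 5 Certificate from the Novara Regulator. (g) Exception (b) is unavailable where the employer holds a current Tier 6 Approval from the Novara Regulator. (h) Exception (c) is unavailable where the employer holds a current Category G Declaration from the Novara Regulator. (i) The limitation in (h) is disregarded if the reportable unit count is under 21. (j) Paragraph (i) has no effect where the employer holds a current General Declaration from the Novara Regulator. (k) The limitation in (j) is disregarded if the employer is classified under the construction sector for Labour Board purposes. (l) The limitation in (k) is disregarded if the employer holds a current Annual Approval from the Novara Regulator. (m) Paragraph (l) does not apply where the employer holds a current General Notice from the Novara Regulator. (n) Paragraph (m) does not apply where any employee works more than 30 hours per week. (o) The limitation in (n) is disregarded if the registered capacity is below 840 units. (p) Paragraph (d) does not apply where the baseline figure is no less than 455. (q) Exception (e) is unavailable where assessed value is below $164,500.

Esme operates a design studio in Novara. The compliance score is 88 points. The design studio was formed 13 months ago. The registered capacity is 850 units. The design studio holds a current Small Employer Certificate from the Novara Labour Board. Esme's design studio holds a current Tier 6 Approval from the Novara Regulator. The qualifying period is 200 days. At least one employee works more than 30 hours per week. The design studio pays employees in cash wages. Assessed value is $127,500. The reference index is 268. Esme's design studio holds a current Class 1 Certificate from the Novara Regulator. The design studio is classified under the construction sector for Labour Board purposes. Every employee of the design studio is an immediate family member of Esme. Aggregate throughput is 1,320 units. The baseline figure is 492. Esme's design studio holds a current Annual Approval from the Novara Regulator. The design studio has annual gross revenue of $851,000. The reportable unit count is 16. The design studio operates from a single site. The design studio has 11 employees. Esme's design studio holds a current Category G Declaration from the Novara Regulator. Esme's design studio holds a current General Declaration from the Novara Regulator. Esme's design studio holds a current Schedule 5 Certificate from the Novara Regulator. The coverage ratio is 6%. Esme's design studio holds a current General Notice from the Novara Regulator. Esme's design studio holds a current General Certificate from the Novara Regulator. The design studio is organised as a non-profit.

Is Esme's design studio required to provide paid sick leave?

Exception (a) requires that the employer provides no cash remuneration (equity only); but employees are paid cash wages, so (a) is unavailable.
Exception (b) does not apply: the coverage ratio is 6%, not below 5%.
Exception (c): the business's age is 13 months, less than the 14 months limit; a current General Certificate is held; the employer operates from a single site — every condition holds. But applying paragraphs (h)–(o): (h) operates against (c): a current Category G Declaration is held. (i) is engaged (the reportable unit count is 16, under the 21 limit), but is overridden by (j): (j) is triggered — a current General Declaration is held. (k) is engaged (the design studio is classified under the construction sector), but is set aside by (l): (l) is triggered — a current Annual Approval is held. (m) is engaged (a current General Notice is held), but is displaced by (n): (n) is triggered — at least one employee exceeds 30 hours/week. (o), which would lift (n), is not engaged — the registered capacity is 850 units, not below 840 units. (c) is therefore removed.
Exception (d) fails — the qualifying period is 200 days, not under 185 days.
All of (e)'s requirements are met (aggregate throughput is 1,320 units, meeting the 1,220 units threshold; the employer is a non-profit; a current Class 1 Certificate is held). Turning to paragraph (q): (q) applies — assessed value is $127,500, below the $164,500 limit. Exception (e) does not apply.
No exception is made out. Esme's design studio falls within the general rule.

Yes — Esme's design studio must provide paid sick leave.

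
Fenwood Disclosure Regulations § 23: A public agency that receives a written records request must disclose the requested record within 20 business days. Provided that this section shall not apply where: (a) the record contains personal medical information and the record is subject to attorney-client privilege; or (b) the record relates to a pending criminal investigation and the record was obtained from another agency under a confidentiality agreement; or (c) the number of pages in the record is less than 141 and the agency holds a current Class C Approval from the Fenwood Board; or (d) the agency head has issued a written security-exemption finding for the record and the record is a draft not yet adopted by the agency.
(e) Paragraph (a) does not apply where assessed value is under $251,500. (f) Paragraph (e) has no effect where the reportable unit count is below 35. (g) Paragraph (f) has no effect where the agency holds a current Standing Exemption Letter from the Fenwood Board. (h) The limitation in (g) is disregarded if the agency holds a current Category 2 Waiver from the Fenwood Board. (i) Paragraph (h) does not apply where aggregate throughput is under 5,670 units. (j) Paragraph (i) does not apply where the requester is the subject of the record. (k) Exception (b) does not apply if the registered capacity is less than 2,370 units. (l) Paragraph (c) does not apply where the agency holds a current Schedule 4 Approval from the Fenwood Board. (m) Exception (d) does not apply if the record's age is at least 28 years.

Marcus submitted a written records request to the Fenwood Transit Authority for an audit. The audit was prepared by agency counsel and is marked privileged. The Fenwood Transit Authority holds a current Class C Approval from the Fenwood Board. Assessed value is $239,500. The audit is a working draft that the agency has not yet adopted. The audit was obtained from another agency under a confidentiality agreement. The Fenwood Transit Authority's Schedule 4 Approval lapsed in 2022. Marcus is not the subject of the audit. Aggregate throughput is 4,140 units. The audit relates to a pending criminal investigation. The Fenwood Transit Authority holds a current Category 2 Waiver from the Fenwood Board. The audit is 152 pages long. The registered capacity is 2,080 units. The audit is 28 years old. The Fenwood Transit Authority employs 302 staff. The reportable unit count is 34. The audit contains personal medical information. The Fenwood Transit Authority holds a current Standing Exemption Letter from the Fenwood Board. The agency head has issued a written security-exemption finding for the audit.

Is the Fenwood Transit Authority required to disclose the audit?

Yes — the Fenwood Transit Authority must disclose the audit.

All of (a)'s requirements are met (the audit contains personal medical information; the audit is privileged). But: (e) applies — assessed value is $239,500, under the $251,500 limit. (f) operates (the reportable unit count is 34, below the 35 limit), but yields to (g): (g) operates against (f): a current Standing Exemption Letter is held. (h) would limit (g) — a current Category 2 Waiver is held — but (i) sets (h) aside: (i) operates against (h): aggregate throughput is 4,140 units, under the 5,670 units limit. (j) is not engaged (Marcus is not the subject of the audit), so (i) stands. (a) is therefore removed.
Exception (b) is satisfied on its face — the audit relates to a pending investigation; the audit was obtained under a confidentiality agreement. Turning to paragraph (k): (k) operates against (b): the registered capacity is 2,080 units, less than the 2,370 units limit. (b) is therefore removed.
Exception (c) fails — the number of pages in the record is 152, not less than 141.
Exception (d)'s conditions are all satisfied: a written security-exemption finding has been issued; the audit is an unadopted draft. But applying paragraph (m): (m) operates against (d): the record's age is 28 years, meeting the 28 years threshold. Exception (d) does not apply.
No exception is made out. the Fenwood Transit Authority falls within the general rule.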